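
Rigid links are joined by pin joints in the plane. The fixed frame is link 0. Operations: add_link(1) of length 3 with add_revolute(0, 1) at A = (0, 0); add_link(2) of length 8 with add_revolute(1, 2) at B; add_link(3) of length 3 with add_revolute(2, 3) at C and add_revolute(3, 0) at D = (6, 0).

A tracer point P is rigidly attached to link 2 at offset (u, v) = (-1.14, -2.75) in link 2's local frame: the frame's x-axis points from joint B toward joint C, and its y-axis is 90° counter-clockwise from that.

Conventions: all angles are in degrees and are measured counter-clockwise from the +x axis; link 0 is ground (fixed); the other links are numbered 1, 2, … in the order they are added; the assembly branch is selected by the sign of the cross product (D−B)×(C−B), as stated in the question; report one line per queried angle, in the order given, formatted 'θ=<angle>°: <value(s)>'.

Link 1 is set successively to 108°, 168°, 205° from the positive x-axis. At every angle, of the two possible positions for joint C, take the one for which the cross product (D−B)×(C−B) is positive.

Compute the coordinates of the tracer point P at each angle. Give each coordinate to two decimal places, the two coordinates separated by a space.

A=(0,0), D=(6.00,0)
θ=108°: B = A + 3.00·(cos108°, sin108°) = (-0.9271, 2.8532)
θ=108°: |BD| = 7.4916
θ=108°: circle(B,8.00) ∩ circle(D,3.00): a=7.4166, h=2.9991
θ=108°:   candidates: C₊=(7.0728,2.8016) cross=22.468; C₋=(4.7884,-2.7445) cross=-22.468
θ=108°:   branch + wants cross > 0 → take C=(7.0728,2.8016) (cross=22.468)
θ=108°: ex = (C−B)/|BC| = (1.0000,-0.0064); ey = (0.0064,1.0000)
θ=108°: P = B + -1.14·ex + -2.75·ey = (-2.0847,0.1106)
θ=168°: B = A + 3.00·(cos168°, sin168°) = (-2.9344, 0.6237)
θ=168°: |BD| = 8.9562
θ=168°: circle(B,8.00) ∩ circle(D,3.00): a=7.5486, h=2.6493
θ=168°:   candidates: C₊=(4.7803,2.7409) cross=23.727; C₋=(4.4113,-2.5448) cross=-23.727
θ=168°:   branch + wants cross > 0 → take C=(4.7803,2.7409) (cross=23.727)
θ=168°: ex = (C−B)/|BC| = (0.9643,0.2646); ey = (-0.2646,0.9643)
θ=168°: P = B + -1.14·ex + -2.75·ey = (-3.3060,-2.3299)
θ=205°: B = A + 3.00·(cos205°, sin205°) = (-2.7189, -1.2679)
θ=205°: |BD| = 8.8106
θ=205°: circle(B,8.00) ∩ circle(D,3.00): a=7.5265, h=2.7113
θ=205°:   candidates: C₊=(4.3391,2.4983) cross=23.888; C₋=(5.1194,-2.8679) cross=-23.888
θ=205°:   branch + wants cross > 0 → take C=(4.3391,2.4983) (cross=23.888)
θ=205°: ex = (C−B)/|BC| = (0.8823,0.4708); ey = (-0.4708,0.8823)
θ=205°: P = B + -1.14·ex + -2.75·ey = (-2.4301,-4.2307)

θ=108°: -2.08 0.11
θ=168°: -3.31 -2.33
θ=205°: -2.43 -4.23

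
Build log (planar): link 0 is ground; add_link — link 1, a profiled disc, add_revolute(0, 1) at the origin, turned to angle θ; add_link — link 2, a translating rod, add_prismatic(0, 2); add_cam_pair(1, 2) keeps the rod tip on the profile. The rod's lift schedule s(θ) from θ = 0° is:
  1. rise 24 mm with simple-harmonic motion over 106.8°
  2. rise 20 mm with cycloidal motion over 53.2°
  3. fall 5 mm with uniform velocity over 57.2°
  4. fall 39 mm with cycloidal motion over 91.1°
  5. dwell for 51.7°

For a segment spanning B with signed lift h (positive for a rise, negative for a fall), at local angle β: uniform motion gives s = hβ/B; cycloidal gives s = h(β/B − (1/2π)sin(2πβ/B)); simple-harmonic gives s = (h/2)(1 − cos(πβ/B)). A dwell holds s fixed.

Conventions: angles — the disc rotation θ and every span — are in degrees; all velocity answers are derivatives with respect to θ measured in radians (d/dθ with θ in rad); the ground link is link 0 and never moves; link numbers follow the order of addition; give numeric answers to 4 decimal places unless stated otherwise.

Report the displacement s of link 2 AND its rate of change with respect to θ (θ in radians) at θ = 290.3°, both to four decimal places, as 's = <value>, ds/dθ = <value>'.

seg 1 [0°–106.8°] simple-harmonic, h=24: full span → s += 24 → s = 24.0000
seg 2 [106.8°–160°] cycloidal, h=20: full span → s += 20 → s = 44.0000
seg 3 [160°–217.2°] uniform, h=-5: full span → s += -5 → s = 39.0000
seg 4 [217.2°–308.3°] cycloidal, h=-39: θ=290.3° here. β=73.1, B=91.1. -39·(0.8024 − sin(2π·0.8024)/(2π)) = -37.1676 → s = 1.8324
velocity in seg [217.2°–308.3°] (cycloidal), θ in radians: β = 73.1° = 1.2758 rad, B = 91.1° = 1.5900 rad; ds/dθ = (h/B)(1 − cos(2πβ/B)) = ((-39)/1.5900)(1 − cos(2π·0.8024)) = -16.595616 mm/rad

s = 1.8324, ds/dθ = -16.5956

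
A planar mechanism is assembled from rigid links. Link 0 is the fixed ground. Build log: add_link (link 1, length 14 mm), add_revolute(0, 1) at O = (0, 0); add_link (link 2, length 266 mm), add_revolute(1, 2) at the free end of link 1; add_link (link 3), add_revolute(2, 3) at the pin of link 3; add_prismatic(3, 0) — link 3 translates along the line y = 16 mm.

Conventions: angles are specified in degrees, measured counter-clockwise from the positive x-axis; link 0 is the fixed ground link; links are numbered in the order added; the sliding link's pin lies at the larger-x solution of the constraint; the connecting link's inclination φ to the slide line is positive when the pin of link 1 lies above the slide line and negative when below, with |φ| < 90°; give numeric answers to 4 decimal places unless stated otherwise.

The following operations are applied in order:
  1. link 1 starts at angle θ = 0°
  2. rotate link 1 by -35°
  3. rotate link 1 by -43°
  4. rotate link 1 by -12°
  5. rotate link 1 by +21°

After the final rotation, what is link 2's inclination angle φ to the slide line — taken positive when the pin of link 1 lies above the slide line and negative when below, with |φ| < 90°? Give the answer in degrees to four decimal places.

geometry: r = 14 mm, L = 266 mm, e = 16 mm; θ starts at 0°
rotate link 1 by -35°: θ ← 0° -35° = -35°
rotate link 1 by -43°: θ ← -35° -43° = -78°
rotate link 1 by -12°: θ ← -78° -12° = -90°
rotate link 1 by +21°: θ ← -90° +21° = -69°
h = r sin θ − e = -13.070126 − 16 = -29.070126
sin φ = h / L = -29.070126 / 266 = -0.10928619
φ = arcsin(-0.10928619) = -6.274169°

-6.2742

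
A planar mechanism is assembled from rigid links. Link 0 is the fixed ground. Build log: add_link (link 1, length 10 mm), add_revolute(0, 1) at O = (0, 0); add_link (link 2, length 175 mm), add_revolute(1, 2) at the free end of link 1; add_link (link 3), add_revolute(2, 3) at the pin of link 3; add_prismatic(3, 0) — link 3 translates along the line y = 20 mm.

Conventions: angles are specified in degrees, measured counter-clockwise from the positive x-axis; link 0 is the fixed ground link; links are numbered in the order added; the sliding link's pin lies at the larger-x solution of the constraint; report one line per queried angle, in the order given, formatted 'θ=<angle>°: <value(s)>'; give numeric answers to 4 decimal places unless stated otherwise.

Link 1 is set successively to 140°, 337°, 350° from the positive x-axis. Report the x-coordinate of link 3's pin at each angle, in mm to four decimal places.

geometry: r = 10 mm, L = 175 mm, e = 20 mm
θ=140°: crank pin P = (r cos θ, r sin θ) = (-7.660444, 6.427876)
θ=140°: h = r sin θ − e = 6.427876 − 20 = -13.572124
θ=140°: x = r cos θ + √(L² − h²) = -7.660444 + 174.472913 = 166.812469
θ=337°: crank pin P = (r cos θ, r sin θ) = (9.205049, -3.907311)
θ=337°: h = r sin θ − e = -3.907311 − 20 = -23.907311
θ=337°: x = r cos θ + √(L² − h²) = 9.205049 + 173.359281 = 182.564330
θ=350°: crank pin P = (r cos θ, r sin θ) = (9.848078, -1.736482)
θ=350°: h = r sin θ − e = -1.736482 − 20 = -21.736482
θ=350°: x = r cos θ + √(L² − h²) = 9.848078 + 173.644825 = 183.492903

θ=140°: 166.8125
θ=337°: 182.5643
θ=350°: 183.4929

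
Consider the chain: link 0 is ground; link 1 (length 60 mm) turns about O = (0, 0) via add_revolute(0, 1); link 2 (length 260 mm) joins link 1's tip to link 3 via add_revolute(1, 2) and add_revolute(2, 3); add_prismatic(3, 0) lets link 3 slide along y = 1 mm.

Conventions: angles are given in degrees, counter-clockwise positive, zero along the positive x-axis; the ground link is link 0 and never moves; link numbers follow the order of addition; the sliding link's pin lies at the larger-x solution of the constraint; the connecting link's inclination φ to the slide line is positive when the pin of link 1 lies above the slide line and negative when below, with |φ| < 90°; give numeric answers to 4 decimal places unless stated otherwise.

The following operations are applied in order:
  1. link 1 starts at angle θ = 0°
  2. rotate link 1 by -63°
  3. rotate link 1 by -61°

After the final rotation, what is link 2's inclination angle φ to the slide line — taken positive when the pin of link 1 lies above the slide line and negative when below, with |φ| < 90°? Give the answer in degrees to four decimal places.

geometry: r = 60 mm, L = 260 mm, e = 1 mm; θ starts at 0°
rotate link 1 by -63°: θ ← 0° -63° = -63°
rotate link 1 by -61°: θ ← -63° -61° = -124°
h = r sin θ − e = -49.742254 − 1 = -50.742254
sin φ = h / L = -50.742254 / 260 = -0.19516252
φ = arcsin(-0.19516252) = -11.254218°

-11.2542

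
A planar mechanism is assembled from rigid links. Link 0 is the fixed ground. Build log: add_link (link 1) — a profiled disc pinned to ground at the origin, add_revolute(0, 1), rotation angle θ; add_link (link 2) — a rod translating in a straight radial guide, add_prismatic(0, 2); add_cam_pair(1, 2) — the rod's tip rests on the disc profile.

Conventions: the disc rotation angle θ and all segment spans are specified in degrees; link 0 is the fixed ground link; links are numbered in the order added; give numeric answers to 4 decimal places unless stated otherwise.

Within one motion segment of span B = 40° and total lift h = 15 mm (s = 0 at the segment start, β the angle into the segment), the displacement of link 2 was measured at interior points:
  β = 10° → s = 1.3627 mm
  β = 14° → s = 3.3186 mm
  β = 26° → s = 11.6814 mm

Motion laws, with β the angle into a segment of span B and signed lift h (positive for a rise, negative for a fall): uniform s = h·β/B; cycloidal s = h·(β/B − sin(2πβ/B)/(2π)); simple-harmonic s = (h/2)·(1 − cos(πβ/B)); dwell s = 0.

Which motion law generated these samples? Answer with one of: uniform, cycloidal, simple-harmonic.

candidates at β/B = r: uniform s = h·r (linear in β); cycloidal s = h·(r − sin(2πr)/(2π)); simple-harmonic s = (h/2)(1 − cos(πr))
β=10°: printed 1.3627 | uniform 3.7500, cycloidal 1.3627, simple-harmonic 2.1967
β=14°: printed 3.3186 | uniform 5.2500, cycloidal 3.3186, simple-harmonic 4.0951
β=26°: printed 11.6814 | uniform 9.7500, cycloidal 11.6814, simple-harmonic 10.9049
only one law matches every sample → cycloidal

cycloidal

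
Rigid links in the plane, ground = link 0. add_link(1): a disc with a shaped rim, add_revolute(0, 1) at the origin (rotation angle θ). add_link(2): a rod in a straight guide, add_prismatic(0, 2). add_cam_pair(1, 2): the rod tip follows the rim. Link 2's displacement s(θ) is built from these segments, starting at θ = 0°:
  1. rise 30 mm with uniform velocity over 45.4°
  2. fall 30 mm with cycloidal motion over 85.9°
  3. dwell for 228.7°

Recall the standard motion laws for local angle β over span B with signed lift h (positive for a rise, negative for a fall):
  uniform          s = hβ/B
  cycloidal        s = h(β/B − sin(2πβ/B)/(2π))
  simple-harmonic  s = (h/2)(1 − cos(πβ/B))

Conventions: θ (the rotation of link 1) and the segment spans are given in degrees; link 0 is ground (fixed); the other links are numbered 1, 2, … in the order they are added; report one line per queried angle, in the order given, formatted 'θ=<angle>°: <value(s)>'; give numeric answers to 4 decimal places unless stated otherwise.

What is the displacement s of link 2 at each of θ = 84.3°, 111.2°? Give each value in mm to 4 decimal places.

segment 1 (0° to 45.4°, uniform, h = 30) is passed completely: s = 0.0000 + (30) = 30.0000
θ = 84.3° falls in segment 2 (45.4° to 131.3°, cycloidal, h = -30): β = 84.3 − 45.4 = 38.9°, B = 85.9°; Δs = -30·(0.4529 − sin(2π·0.4529)/(2π)) = -12.1917; s = 30.0000 − 12.1917 = 17.8083
θ = 111.2° falls in segment 2 (45.4° to 131.3°, cycloidal, h = -30): β = 111.2 − 45.4 = 65.8°, B = 85.9°; Δs = -30·(0.7660 − sin(2π·0.7660)/(2π)) = -27.7307; s = 30.0000 − 27.7307 = 2.2693

θ=84.3°: 17.8083
θ=111.2°: 2.2693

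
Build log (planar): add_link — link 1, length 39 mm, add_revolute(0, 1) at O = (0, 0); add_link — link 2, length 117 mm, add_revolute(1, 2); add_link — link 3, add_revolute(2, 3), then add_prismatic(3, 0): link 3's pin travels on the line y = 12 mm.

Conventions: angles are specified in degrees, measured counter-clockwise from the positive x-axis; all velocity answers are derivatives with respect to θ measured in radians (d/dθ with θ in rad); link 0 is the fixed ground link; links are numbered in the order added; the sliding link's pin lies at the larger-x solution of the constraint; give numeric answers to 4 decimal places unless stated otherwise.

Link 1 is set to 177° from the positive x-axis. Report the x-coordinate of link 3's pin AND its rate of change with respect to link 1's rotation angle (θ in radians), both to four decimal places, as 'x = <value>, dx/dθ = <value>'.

geometry: r = 39 mm, L = 117 mm, e = 12 mm
crank pin P = (r cos θ, r sin θ) = (-38.946552, 2.041102)
h = r sin θ − e = 2.041102 − 12 = -9.958898
x = r cos θ + √(L² − h²) = -38.946552 + 116.575385 = 77.628833
dx/dθ = −r sin θ − h·r cos θ/√(L² − h²) (θ in radians; h = -9.958898) = -5.368260

x = 77.6288, dx/dθ = -5.3683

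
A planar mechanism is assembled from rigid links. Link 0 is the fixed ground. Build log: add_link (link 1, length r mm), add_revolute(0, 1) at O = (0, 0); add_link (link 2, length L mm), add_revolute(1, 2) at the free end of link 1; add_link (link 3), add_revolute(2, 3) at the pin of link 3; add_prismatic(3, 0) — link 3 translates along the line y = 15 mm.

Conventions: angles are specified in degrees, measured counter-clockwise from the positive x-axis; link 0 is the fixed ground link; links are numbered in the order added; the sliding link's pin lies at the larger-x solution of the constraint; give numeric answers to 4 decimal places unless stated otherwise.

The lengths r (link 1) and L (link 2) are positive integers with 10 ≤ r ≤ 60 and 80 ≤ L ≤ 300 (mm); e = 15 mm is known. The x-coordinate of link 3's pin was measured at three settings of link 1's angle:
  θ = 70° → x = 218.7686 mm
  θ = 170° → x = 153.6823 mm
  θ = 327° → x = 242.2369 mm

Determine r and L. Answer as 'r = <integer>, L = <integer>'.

constraint per measurement: (x − r cos θ)² + (r sin θ − e)² = L²
subtracting the θ₁ and θ₂ equations cancels the r² and L² terms:
r = (x₁² − x₂²) / (2[(x₁cos θ₁ + e sin θ₁) − (x₂cos θ₂ + e sin θ₂)]) = 51.0000 → r = 51
L² = (x₁ − r cos θ₁)² + (r sin θ₁ − e)² = 41615.9973 → L = 204.0000 → L = 204
check at θ₃=327°: x = 242.2369 (printed 242.2369) ✓

r = 51, L = 204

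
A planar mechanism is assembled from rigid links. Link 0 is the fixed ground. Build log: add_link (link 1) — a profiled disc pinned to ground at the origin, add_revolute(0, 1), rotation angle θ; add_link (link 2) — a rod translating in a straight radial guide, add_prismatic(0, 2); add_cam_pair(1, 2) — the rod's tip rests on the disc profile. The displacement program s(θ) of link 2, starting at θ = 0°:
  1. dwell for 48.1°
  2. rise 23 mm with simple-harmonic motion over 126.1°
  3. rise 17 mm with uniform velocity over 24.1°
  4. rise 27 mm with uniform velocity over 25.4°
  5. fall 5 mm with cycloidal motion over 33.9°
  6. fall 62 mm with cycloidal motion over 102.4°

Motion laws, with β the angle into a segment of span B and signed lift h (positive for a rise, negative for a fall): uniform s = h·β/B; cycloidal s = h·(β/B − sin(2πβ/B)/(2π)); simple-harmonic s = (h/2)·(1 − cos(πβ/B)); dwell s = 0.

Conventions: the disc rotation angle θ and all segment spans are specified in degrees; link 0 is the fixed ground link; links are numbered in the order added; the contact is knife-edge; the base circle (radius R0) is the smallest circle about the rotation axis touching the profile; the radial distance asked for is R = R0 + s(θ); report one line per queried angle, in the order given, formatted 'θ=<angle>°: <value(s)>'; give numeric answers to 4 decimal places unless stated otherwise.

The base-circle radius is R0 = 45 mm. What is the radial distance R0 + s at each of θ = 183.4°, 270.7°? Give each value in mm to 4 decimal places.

seg 1 [0°–48.1°] dwell: s stays 0.0000
seg 2 [48.1°–174.2°] simple-harmonic, h=23: full span → s += 23 → s = 23.0000
seg 3 [174.2°–198.3°] uniform, h=17: θ=183.4° here. β=9.2, B=24.1. 17·9.2/24.1 = 6.4896 → s = 29.4896
seg 3 [174.2°–198.3°] uniform, h=17: full span → s += 17 → s = 40.0000
seg 4 [198.3°–223.7°] uniform, h=27: full span → s += 27 → s = 67.0000
seg 5 [223.7°–257.6°] cycloidal, h=-5: full span → s += -5 → s = 62.0000
seg 6 [257.6°–360°] cycloidal, h=-62: θ=270.7° here. β=13.1, B=102.4. -62·(0.1279 − sin(2π·0.1279)/(2π)) = -0.8269 → s = 61.1731
θ=183.4°: R = R0 + s = 45 + 29.4896 = 74.4896
θ=270.7°: R = R0 + s = 45 + 61.1731 = 106.1731

θ=183.4°: 74.4896
θ=270.7°: 106.1731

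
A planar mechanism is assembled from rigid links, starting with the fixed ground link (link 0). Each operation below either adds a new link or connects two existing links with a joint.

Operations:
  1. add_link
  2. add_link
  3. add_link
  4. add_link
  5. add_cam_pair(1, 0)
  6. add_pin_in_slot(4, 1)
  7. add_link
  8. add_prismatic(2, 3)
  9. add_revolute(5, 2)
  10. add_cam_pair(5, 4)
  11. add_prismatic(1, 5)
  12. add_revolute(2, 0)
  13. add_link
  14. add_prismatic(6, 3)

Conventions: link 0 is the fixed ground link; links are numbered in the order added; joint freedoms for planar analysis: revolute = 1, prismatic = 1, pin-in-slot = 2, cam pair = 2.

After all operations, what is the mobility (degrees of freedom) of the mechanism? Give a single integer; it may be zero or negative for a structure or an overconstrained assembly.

(L,J1,J2)=(1,0,0); link0 fixed
link1: (2,0,0)
link2: (3,0,0)
link3: (4,0,0)
link4: (5,0,0)
C 1-0 [J2]: (5,0,1)
PS 4-1 [J2]: (5,0,2)
link5: (6,0,2)
P 2-3 [J1]: (6,1,2)
R 5-2 [J1]: (6,2,2)
C 5-4 [J2]: (6,2,3)
P 1-5 [J1]: (6,3,3)
R 2-0 [J1]: (6,4,3)
link6: (7,4,3)
P 6-3 [J1]: (7,5,3)
Grübler: 3·6 − 2·5 − 3 = 5

M = 5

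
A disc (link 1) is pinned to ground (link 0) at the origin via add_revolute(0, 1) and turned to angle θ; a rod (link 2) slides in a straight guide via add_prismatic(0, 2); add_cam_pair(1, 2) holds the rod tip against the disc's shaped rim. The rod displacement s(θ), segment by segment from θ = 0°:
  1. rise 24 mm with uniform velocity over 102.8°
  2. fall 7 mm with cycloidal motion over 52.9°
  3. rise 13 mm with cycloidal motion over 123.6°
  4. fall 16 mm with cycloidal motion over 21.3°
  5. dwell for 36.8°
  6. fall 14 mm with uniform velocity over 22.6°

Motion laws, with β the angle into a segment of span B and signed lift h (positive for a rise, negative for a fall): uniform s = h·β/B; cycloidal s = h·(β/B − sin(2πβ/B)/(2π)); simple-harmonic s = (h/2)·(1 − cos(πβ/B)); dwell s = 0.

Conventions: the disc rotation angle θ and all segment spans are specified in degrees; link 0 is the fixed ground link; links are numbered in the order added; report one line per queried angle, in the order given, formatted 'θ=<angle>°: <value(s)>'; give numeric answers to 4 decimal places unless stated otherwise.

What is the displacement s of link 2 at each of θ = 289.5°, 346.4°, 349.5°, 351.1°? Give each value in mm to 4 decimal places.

segment 1 (0° to 102.8°, uniform, h = 24) is passed completely: s = 0.0000 + (24) = 24.0000
segment 2 (102.8° to 155.7°, cycloidal, h = -7) is passed completely: s = 24.0000 + (-7) = 17.0000
segment 3 (155.7° to 279.3°, cycloidal, h = 13) is passed completely: s = 17.0000 + (13) = 30.0000
θ = 289.5° falls in segment 4 (279.3° to 300.6°, cycloidal, h = -16): β = 289.5 − 279.3 = 10.2°, B = 21.3°; Δs = -16·(0.4789 − sin(2π·0.4789)/(2π)) = -7.3249; s = 30.0000 − 7.3249 = 22.6751
segment 4 (279.3° to 300.6°, cycloidal, h = -16) is passed completely: s = 30.0000 + (-16) = 14.0000
segment 5 (300.6° to 337.4°, dwell): s unchanged at 14.0000
θ = 346.4° falls in segment 6 (337.4° to 360°, uniform, h = -14): β = 346.4 − 337.4 = 9°, B = 22.6°; Δs = -14·9/22.6 = -5.5752; s = 14.0000 − 5.5752 = 8.4248
θ = 349.5° falls in segment 6 (337.4° to 360°, uniform, h = -14): β = 349.5 − 337.4 = 12.1°, B = 22.6°; Δs = -14·12.1/22.6 = -7.4956; s = 14.0000 − 7.4956 = 6.5044
θ = 351.1° falls in segment 6 (337.4° to 360°, uniform, h = -14): β = 351.1 − 337.4 = 13.7°, B = 22.6°; Δs = -14·13.7/22.6 = -8.4867; s = 14.0000 − 8.4867 = 5.5133

θ=289.5°: 22.6751
θ=346.4°: 8.4248
θ=349.5°: 6.5044
θ=351.1°: 5.5133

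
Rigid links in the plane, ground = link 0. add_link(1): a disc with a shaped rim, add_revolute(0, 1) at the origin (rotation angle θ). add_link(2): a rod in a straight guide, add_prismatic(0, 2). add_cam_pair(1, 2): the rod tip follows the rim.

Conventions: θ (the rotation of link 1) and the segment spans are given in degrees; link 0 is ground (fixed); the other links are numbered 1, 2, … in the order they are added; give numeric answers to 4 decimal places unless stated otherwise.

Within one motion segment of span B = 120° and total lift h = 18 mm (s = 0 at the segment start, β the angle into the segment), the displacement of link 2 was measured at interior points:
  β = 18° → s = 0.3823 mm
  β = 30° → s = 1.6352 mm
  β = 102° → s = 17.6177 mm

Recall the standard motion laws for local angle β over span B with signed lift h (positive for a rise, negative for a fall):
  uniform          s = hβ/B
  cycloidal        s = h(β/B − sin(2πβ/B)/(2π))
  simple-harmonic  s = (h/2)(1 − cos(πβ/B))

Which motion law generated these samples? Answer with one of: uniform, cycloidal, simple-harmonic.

candidates at β/B = r: uniform s = h·r (linear in β); cycloidal s = h·(r − sin(2πr)/(2π)); simple-harmonic s = (h/2)(1 − cos(πr))
β=18°: printed 0.3823 | uniform 2.7000, cycloidal 0.3823, simple-harmonic 0.9809
β=30°: printed 1.6352 | uniform 4.5000, cycloidal 1.6352, simple-harmonic 2.6360
β=102°: printed 17.6177 | uniform 15.3000, cycloidal 17.6177, simple-harmonic 17.0191
only one law matches every sample → cycloidal

cycloidal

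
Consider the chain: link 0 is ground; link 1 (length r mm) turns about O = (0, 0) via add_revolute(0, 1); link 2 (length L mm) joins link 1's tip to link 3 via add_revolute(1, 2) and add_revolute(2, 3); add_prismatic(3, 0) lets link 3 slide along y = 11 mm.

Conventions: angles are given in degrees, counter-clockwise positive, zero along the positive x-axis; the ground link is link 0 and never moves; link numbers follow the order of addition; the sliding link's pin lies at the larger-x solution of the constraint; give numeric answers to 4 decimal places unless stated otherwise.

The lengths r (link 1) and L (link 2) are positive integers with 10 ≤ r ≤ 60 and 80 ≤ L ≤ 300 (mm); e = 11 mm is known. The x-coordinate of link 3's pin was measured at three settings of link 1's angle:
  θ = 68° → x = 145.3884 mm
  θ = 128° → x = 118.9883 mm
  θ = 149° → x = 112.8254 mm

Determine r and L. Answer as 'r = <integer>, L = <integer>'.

constraint per measurement: (x − r cos θ)² + (r sin θ − e)² = L²
subtracting the θ₁ and θ₂ equations cancels the r² and L² terms:
r = (x₁² − x₂²) / (2[(x₁cos θ₁ + e sin θ₁) − (x₂cos θ₂ + e sin θ₂)]) = 27.0001 → r = 27
L² = (x₁ − r cos θ₁)² + (r sin θ₁ − e)² = 18496.0132 → L = 136.0000 → L = 136
check at θ₃=149°: x = 112.8254 (printed 112.8254) ✓

r = 27, L = 136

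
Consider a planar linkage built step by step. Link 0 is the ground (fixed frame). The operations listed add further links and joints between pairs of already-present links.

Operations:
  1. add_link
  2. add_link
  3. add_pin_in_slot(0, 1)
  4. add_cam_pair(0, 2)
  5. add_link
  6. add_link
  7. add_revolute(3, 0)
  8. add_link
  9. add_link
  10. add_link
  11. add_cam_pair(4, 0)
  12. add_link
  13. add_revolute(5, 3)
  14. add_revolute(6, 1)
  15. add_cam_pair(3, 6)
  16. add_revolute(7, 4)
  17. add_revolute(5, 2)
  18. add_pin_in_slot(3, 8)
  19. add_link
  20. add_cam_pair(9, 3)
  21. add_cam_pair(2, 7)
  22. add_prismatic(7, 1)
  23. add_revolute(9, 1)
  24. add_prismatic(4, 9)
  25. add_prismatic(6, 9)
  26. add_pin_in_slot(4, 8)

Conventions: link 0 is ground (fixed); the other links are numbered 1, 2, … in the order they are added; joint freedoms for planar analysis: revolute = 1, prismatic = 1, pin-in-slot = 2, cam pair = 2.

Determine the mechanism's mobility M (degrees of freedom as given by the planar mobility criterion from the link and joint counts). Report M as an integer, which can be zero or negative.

L=1 J1=0 J2=0
add link → L=2 J1=0 J2=0
add link → L=3 J1=0 J2=0
PS@0,1 dof=2 J2 → L=3 J1=0 J2=1
C@0,2 dof=2 J2 → L=3 J1=0 J2=2
add link → L=4 J1=0 J2=2
add link → L=5 J1=0 J2=2
R@3,0 dof=1 J1 → L=5 J1=1 J2=2
add link → L=6 J1=1 J2=2
add link → L=7 J1=1 J2=2
add link → L=8 J1=1 J2=2
C@4,0 dof=2 J2 → L=8 J1=1 J2=3
add link → L=9 J1=1 J2=3
R@5,3 dof=1 J1 → L=9 J1=2 J2=3
R@6,1 dof=1 J1 → L=9 J1=3 J2=3
C@3,6 dof=2 J2 → L=9 J1=3 J2=4
R@7,4 dof=1 J1 → L=9 J1=4 J2=4
R@5,2 dof=1 J1 → L=9 J1=5 J2=4
PS@3,8 dof=2 J2 → L=9 J1=5 J2=5
add link → L=10 J1=5 J2=5
C@9,3 dof=2 J2 → L=10 J1=5 J2=6
C@2,7 dof=2 J2 → L=10 J1=5 J2=7
P@7,1 dof=1 J1 → L=10 J1=6 J2=7
R@9,1 dof=1 J1 → L=10 J1=7 J2=7
P@4,9 dof=1 J1 → L=10 J1=8 J2=7
P@6,9 dof=1 J1 → L=10 J1=9 J2=7
PS@4,8 dof=2 J2 → L=10 J1=9 J2=8
M=3(L−1)−2J1−J2=3·9−2·9−8=1

M = 1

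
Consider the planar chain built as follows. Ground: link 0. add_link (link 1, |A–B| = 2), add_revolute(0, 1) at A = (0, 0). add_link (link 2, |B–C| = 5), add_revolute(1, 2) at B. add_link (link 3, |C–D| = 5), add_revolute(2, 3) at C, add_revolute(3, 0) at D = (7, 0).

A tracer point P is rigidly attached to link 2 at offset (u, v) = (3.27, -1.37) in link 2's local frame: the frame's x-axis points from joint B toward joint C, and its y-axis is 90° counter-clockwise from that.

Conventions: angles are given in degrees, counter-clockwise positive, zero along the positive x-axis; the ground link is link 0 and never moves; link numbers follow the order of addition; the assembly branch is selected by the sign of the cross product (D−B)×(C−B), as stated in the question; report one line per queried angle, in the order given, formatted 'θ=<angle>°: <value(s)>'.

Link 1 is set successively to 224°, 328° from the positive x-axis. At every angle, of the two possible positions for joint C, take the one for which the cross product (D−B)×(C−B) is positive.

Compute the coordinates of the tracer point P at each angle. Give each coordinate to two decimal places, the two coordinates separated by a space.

A=(0,0), D=(7.00,0)
θ=224°: B = A + 2.00·(cos224°, sin224°) = (-1.4387, -1.3893)
θ=224°: |BD| = 8.5523
θ=224°: circle(B,5.00) ∩ circle(D,5.00): a=4.2761, h=2.5913
θ=224°:   candidates: C₊=(2.3597,1.8622) cross=22.161; C₋=(3.2016,-3.2515) cross=-22.161
θ=224°:   branch + wants cross > 0 → take C=(2.3597,1.8622) (cross=22.161)
θ=224°: ex = (C−B)/|BC| = (0.7597,0.6503); ey = (-0.6503,0.7597)
θ=224°: P = B + 3.27·ex + -1.37·ey = (1.9364,-0.3036)
θ=328°: B = A + 2.00·(cos328°, sin328°) = (1.6961, -1.0598)
θ=328°: |BD| = 5.4088
θ=328°: circle(B,5.00) ∩ circle(D,5.00): a=2.7044, h=4.2055
θ=328°:   candidates: C₊=(3.5240,3.5941) cross=22.747; C₋=(5.1721,-4.6539) cross=-22.747
θ=328°:   branch + wants cross > 0 → take C=(3.5240,3.5941) (cross=22.747)
θ=328°: ex = (C−B)/|BC| = (0.3656,0.9308); ey = (-0.9308,0.3656)
θ=328°: P = B + 3.27·ex + -1.37·ey = (4.1667,1.4830)

θ=224°: 1.94 -0.30
θ=328°: 4.17 1.48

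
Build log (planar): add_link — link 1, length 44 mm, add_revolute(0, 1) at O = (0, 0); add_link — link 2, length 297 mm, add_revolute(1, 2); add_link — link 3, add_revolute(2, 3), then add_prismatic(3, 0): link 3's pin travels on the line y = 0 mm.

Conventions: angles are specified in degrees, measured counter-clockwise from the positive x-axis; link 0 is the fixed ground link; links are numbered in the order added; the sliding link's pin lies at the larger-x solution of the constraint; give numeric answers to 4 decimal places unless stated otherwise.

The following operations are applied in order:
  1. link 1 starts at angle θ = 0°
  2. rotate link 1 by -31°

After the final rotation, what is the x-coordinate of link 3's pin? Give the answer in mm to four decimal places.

geometry: r = 44 mm, L = 297 mm, e = 0 mm; θ starts at 0°
rotate link 1 by -31°: θ ← 0° -31° = -31°
crank pin P = (r cos θ, r sin θ) = (37.715361, -22.661675)
h = r sin θ − e = -22.661675 − 0 = -22.661675
x = r cos θ + √(L² − h²) = 37.715361 + 296.134173 = 333.849534

333.8495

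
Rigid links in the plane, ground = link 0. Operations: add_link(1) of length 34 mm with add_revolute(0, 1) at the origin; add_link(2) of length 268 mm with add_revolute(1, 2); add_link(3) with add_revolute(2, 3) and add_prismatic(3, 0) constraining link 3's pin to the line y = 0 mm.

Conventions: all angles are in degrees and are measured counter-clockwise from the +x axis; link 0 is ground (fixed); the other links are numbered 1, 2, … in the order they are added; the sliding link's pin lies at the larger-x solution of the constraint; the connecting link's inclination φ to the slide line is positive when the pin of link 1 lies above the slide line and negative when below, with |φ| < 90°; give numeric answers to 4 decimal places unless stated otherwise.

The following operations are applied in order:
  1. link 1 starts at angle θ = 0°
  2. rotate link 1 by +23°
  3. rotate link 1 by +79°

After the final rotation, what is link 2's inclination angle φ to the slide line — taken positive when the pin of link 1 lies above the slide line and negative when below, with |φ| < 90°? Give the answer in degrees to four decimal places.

geometry: r = 34 mm, L = 268 mm, e = 0 mm; θ starts at 0°
rotate link 1 by +23°: θ ← 0° +23° = 23°
rotate link 1 by +79°: θ ← 23° +79° = 102°
h = r sin θ − e = 33.257018 − 0 = 33.257018
sin φ = h / L = 33.257018 / 268 = 0.12409335
φ = arcsin(0.12409335) = 7.128401°

7.1284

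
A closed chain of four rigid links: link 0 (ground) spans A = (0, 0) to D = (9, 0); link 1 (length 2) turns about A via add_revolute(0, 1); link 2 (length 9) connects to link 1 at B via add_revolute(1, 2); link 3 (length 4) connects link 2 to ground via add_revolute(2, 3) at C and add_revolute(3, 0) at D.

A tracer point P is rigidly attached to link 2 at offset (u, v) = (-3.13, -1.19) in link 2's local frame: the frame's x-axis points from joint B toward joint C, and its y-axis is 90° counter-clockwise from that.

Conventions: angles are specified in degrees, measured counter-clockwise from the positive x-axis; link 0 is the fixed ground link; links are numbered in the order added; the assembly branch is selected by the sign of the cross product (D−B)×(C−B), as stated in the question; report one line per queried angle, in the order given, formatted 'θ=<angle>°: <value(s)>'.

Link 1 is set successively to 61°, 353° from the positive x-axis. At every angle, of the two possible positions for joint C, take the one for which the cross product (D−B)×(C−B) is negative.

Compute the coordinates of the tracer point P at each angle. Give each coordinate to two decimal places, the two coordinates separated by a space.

A=(0,0), D=(9.00,0)
θ=61°: B = A + 2.00·(cos61°, sin61°) = (0.9696, 1.7492)
θ=61°: |BD| = 8.2187
θ=61°: circle(B,9.00) ∩ circle(D,4.00): a=8.0637, h=3.9970
θ=61°:   candidates: C₊=(9.6993,3.9384) cross=32.850; C₋=(7.9979,-3.8724) cross=-32.850
θ=61°:   branch - wants cross < 0 → take C=(7.9979,-3.8724) (cross=-32.850)
θ=61°: ex = (C−B)/|BC| = (0.7809,-0.6246); ey = (0.6246,0.7809)
θ=61°: P = B + -3.13·ex + -1.19·ey = (-2.2180,2.7750)
θ=353°: B = A + 2.00·(cos353°, sin353°) = (1.9851, -0.2437)
θ=353°: |BD| = 7.0191
θ=353°: circle(B,9.00) ∩ circle(D,4.00): a=8.1398, h=3.8398
θ=353°:   candidates: C₊=(9.9866,3.8764) cross=26.952; C₋=(10.2533,-3.7986) cross=-26.952
θ=353°:   branch - wants cross < 0 → take C=(10.2533,-3.7986) (cross=-26.952)
θ=353°: ex = (C−B)/|BC| = (0.9187,-0.3950); ey = (0.3950,0.9187)
θ=353°: P = B + -3.13·ex + -1.19·ey = (-1.3604,-0.1007)

θ=61°: -2.22 2.78
θ=353°: -1.36 -0.10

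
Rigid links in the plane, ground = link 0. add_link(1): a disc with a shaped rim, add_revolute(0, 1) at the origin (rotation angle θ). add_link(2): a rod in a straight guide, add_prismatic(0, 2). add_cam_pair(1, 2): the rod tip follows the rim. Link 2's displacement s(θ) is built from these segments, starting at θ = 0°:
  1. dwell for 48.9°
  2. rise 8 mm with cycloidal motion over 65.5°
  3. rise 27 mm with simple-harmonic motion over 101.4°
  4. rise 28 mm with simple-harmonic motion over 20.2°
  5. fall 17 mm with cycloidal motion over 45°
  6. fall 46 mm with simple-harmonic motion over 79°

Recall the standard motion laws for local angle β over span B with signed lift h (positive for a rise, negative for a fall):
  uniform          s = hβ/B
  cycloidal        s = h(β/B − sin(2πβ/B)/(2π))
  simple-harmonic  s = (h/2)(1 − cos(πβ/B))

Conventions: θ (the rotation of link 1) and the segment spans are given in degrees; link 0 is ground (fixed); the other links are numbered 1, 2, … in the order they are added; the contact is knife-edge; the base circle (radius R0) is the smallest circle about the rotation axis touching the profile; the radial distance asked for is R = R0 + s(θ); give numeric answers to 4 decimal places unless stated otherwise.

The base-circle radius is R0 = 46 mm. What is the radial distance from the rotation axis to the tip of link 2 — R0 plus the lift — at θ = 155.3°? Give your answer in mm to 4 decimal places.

segment 1 (0° to 48.9°, dwell): s unchanged at 0.0000
segment 2 (48.9° to 114.4°, cycloidal, h = 8) is passed completely: s = 0.0000 + (8) = 8.0000
θ = 155.3° falls in segment 3 (114.4° to 215.8°, simple-harmonic, h = 27): β = 155.3 − 114.4 = 40.9°, B = 101.4°; Δs = 27/2·(1 − cos(π·0.4034)) = 9.4637; s = 8.0000 + 9.4637 = 17.4637
R = R0 + s = 46 + 17.4637 = 63.4637

63.4637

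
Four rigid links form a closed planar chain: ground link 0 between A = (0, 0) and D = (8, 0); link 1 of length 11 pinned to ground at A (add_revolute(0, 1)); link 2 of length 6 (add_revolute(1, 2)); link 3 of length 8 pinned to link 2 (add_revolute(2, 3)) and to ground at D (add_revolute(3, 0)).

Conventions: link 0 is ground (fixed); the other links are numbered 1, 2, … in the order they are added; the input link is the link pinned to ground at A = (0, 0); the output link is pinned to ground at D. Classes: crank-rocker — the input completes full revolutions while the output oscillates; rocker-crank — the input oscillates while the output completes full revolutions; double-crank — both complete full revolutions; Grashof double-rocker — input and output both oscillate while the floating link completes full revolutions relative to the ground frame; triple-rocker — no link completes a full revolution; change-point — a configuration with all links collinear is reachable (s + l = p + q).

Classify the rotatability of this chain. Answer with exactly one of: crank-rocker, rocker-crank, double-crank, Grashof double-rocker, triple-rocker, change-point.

lengths: ground=8, input=11, coupler=6, output=8
sorted: s=6 (shortest), l=11 (longest), p+q=16
s + l = 17 vs p + q = 16
s + l > p + q → non-Grashof → no link fully rotates → triple-rocker

triple-rocker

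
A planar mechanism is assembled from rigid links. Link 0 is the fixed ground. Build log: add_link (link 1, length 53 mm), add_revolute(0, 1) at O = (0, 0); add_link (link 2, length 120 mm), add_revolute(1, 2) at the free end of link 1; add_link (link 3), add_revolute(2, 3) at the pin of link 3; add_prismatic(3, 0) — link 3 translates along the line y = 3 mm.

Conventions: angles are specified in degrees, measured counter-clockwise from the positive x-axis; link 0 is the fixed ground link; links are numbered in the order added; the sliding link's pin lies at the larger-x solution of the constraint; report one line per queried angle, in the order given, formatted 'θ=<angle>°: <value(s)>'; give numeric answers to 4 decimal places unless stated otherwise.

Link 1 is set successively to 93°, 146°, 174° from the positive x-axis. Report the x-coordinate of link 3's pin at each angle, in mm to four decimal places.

geometry: r = 53 mm, L = 120 mm, e = 3 mm
θ=93°: crank pin P = (r cos θ, r sin θ) = (-2.773806, 52.927365)
θ=93°: h = r sin θ − e = 52.927365 − 3 = 49.927365
θ=93°: x = r cos θ + √(L² − h²) = -2.773806 + 109.120384 = 106.346578
θ=146°: crank pin P = (r cos θ, r sin θ) = (-43.938991, 29.637224)
θ=146°: h = r sin θ − e = 29.637224 − 3 = 26.637224
θ=146°: x = r cos θ + √(L² − h²) = -43.938991 + 117.006232 = 73.067241
θ=174°: crank pin P = (r cos θ, r sin θ) = (-52.709660, 5.540009)
θ=174°: h = r sin θ − e = 5.540009 − 3 = 2.540009
θ=174°: x = r cos θ + √(L² − h²) = -52.709660 + 119.973115 = 67.263455

θ=93°: 106.3466
θ=146°: 73.0672
θ=174°: 67.2635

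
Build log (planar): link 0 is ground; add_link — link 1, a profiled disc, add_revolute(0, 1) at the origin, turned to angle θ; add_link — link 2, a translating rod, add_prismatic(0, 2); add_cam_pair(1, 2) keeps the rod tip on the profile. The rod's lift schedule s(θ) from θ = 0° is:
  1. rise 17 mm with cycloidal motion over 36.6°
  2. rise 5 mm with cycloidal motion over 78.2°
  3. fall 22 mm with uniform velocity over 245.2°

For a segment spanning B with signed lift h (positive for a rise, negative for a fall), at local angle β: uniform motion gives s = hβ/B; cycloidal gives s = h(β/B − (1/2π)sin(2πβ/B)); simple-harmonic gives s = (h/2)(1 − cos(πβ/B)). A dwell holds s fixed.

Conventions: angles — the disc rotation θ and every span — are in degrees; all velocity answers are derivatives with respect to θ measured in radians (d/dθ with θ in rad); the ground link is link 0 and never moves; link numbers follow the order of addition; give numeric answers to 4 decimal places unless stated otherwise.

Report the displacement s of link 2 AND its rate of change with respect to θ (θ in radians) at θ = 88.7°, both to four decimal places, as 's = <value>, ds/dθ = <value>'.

seg 1 [0°–36.6°] cycloidal, h=17: full span → s += 17 → s = 17.0000
seg 2 [36.6°–114.8°] cycloidal, h=5: θ=88.7° here. β=52.1, B=78.2. 5·(0.6662 − sin(2π·0.6662)/(2π)) = 4.0193 → s = 21.0193
velocity in seg [36.6°–114.8°] (cycloidal), θ in radians: β = 52.1° = 0.9093 rad, B = 78.2° = 1.3648 rad; ds/dθ = (h/B)(1 − cos(2πβ/B)) = (5/1.3648)(1 − cos(2π·0.6662)) = 5.503610 mm/rad

s = 21.0193, ds/dθ = 5.5036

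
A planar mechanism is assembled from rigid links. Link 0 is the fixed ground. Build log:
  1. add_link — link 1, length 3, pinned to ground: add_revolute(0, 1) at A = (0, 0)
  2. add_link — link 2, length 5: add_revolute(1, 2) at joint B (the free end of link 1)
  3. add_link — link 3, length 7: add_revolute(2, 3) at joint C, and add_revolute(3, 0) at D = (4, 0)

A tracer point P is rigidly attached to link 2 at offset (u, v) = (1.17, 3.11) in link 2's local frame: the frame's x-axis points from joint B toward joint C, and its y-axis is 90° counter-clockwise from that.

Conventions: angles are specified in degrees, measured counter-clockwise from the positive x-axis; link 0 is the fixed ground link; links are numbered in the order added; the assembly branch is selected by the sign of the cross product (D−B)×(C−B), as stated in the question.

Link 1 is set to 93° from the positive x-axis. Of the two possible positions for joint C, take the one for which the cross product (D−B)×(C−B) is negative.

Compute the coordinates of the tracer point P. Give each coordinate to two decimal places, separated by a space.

A=(0,0), D=(4.00,0)
B = A + 3.00·(cos93°, sin93°) = (-0.1570, 2.9959)
|BD| = 5.1241
circle(B,5.00) ∩ circle(D,7.00): a=0.2201, h=4.9952
  candidates: C₊=(2.9421,6.9196) cross=25.595; C₋=(-2.8989,-1.1852) cross=-25.595
  branch - wants cross < 0 → take C=(-2.8989,-1.1852) (cross=-25.595)
ex = (C−B)/|BC| = (-0.5484,-0.8362); ey = (0.8362,-0.5484)
P = B + 1.17·ex + 3.11·ey = (1.8020,0.3120)

1.80 0.31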